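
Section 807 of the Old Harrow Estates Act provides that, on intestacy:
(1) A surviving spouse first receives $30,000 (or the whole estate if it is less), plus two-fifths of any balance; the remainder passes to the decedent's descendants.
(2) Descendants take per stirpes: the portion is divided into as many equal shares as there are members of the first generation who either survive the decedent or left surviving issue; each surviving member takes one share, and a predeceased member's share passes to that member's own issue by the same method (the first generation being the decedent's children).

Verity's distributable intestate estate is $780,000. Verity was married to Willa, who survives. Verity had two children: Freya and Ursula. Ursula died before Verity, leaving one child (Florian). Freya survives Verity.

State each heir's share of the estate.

Willa: $330,000; Freya: $225,000; Florian: $225,000

Willa first takes $30,000, leaving a balance of $750,000. Willa then takes two-fifths of the balance ($300,000), for a total of $330,000. The remaining $450,000 passes to the descendants.
The descendants' portion ($450,000) is divided into 2 shares of $225,000: Freya takes $225,000; Ursula's $225,000 share passes to Ursula's issue.
Ursula's share ($225,000) passes entirely to Florian.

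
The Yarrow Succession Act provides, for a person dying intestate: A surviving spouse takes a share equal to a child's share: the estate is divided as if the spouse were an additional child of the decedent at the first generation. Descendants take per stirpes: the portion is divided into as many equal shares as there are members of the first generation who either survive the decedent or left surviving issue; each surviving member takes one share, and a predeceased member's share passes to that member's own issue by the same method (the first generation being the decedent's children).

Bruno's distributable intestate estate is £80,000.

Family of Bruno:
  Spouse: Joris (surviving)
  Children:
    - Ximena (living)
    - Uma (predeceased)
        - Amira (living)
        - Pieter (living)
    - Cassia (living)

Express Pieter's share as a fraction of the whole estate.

Pieter receives 1/8 of the estate.

The spouse counts as an additional share at the children's level, so there are 4 primary shares of £20,000. Joris takes one such share (£20,000).
The children's combined portion (£60,000) is divided into 3 shares of £20,000: Ximena and Cassia each take £20,000; Uma's £20,000 share passes to Uma's issue.
Uma's share (£20,000) is divided into 2 shares of £10,000: Amira and Pieter each take £10,000.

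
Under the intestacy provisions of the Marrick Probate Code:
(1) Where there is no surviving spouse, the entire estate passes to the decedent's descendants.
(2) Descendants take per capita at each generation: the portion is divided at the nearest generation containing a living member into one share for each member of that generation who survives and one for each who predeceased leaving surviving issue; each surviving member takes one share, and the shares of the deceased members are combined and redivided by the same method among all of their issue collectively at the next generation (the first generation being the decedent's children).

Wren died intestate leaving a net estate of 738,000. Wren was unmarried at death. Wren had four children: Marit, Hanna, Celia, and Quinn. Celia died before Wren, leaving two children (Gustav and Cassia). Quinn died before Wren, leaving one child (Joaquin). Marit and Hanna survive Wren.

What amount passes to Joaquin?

Joaquin receives 123,000.

The entire 738,000 passes to the descendants.
That amount (738,000) is divided at the children's generation into 4 shares of 184,500. Marit and Hanna each take 184,500. The 2 shares of the deceased (Celia and Quinn) are combined into a pool of 369,000.
That pool (369,000) is divided at the grandchildren's generation equally among Gustav, Cassia, and Joaquin: 123,000 each.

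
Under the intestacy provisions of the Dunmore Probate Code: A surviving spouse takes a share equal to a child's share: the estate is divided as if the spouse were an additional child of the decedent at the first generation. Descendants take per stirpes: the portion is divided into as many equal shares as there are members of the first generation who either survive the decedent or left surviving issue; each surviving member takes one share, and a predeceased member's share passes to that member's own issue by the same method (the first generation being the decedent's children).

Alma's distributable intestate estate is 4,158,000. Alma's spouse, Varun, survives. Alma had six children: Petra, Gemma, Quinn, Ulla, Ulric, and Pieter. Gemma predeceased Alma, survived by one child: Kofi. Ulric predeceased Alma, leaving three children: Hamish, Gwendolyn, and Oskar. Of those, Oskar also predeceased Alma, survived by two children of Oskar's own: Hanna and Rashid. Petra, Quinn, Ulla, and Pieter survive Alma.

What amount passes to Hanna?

The spouse counts as an additional share at the children's level, so there are 7 primary shares of 594,000. Varun takes one such share (594,000).
The children's combined portion (3,564,000) is divided into 6 shares of 594,000: Petra, Quinn, Ulla, and Pieter each take 594,000; Gemma's 594,000 share passes to Gemma's issue; Ulric's 594,000 share passes to Ulric's issue.
Gemma's share (594,000) passes entirely to Kofi.
Ulric's share (594,000) is divided into 3 shares of 198,000: Hamish and Gwendolyn each take 198,000; Oskar's 198,000 share passes to Oskar's issue.
Oskar's share (198,000) is divided into 2 shares of 99,000: Hanna and Rashid each take 99,000.

Hanna receives 99,000.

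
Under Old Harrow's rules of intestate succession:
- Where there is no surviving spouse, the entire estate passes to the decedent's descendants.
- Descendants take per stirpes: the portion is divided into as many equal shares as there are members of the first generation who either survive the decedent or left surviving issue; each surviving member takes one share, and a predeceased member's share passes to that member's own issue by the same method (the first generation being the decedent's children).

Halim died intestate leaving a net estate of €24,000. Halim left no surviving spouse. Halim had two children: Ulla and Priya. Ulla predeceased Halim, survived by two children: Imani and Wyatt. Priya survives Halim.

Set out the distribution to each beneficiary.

Imani: €6,000; Wyatt: €6,000; Priya: €12,000

The entire €24,000 passes to the descendants.
That amount (€24,000) is divided into 2 shares of €12,000: Priya takes €12,000; Ulla's €12,000 share passes to Ulla's issue.
Ulla's share (€12,000) is divided into 2 shares of €6,000: Imani and Wyatt each take €6,000.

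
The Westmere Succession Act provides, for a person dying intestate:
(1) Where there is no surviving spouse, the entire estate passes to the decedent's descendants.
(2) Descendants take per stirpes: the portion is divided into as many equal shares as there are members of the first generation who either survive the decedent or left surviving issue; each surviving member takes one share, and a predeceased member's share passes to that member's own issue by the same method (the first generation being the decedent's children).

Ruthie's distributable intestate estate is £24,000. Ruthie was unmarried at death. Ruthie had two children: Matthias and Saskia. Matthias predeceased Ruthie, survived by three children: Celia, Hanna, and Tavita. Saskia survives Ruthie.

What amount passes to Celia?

Celia receives £4,000.

The entire £24,000 passes to the descendants.
That amount (£24,000) is divided into 2 shares of £12,000: Saskia takes £12,000; Matthias's £12,000 share passes to Matthias's issue.
Matthias's share (£12,000) is divided into 3 shares of £4,000: Celia, Hanna, and Tavita each take £4,000.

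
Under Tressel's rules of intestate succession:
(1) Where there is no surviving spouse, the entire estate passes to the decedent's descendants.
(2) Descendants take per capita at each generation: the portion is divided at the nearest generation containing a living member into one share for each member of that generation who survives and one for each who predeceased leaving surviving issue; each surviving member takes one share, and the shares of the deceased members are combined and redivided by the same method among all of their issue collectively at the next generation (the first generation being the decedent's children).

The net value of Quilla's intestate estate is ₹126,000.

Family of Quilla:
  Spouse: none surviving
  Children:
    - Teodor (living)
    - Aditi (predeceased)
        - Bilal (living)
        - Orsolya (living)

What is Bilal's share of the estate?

The entire ₹126,000 passes to the descendants.
That amount (₹126,000) is divided at the children's generation into 2 shares of ₹63,000. Teodor takes ₹63,000. The remaining share for the deceased Aditi (₹63,000) is carried to the next generation.
That pool (₹63,000) is divided at the grandchildren's generation equally among Bilal and Orsolya: ₹31,500 each.

Bilal receives ₹31,500.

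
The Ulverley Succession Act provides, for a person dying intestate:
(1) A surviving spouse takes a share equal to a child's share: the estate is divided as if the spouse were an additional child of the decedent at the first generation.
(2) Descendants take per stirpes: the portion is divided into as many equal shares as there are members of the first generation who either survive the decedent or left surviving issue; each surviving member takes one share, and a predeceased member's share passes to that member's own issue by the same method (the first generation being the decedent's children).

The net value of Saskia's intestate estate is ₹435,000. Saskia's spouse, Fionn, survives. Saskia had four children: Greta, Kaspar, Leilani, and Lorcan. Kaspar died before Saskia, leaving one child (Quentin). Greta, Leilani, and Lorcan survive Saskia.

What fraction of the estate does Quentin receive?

Quentin receives 1/5 of the estate.

The spouse counts as an additional share at the children's level, so there are 5 primary shares of ₹87,000. Fionn takes one such share (₹87,000).
The children's combined portion (₹348,000) is divided into 4 shares of ₹87,000: Greta, Leilani, and Lorcan each take ₹87,000; Kaspar's ₹87,000 share passes to Kaspar's issue.
Kaspar's share (₹87,000) passes entirely to Quentin.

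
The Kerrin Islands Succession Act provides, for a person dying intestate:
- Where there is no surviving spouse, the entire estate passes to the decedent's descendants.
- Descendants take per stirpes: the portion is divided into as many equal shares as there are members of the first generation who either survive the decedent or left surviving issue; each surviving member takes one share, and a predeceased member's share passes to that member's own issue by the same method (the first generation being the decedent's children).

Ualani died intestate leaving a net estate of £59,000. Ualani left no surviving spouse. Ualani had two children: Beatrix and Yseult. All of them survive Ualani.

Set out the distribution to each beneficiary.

The entire £59,000 passes to the descendants.
That amount (£59,000) is divided into 2 shares of £29,500: Beatrix and Yseult each take £29,500.

Beatrix: £29,500; Yseult: £29,500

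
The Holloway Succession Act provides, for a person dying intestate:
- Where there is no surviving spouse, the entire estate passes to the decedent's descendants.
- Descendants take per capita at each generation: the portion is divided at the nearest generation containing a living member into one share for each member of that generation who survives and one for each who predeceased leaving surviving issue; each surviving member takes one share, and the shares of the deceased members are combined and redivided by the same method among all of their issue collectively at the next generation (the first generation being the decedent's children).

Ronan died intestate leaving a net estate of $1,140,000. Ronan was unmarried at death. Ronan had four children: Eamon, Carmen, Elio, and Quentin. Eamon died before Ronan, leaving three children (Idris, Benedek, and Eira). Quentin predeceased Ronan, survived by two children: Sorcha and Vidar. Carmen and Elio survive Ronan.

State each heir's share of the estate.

The entire $1,140,000 passes to the descendants.
That amount ($1,140,000) is divided at the children's generation into 4 shares of $285,000. Carmen and Elio each take $285,000. The 2 shares of the deceased (Eamon and Quentin) are combined into a pool of $570,000.
That pool ($570,000) is divided at the grandchildren's generation equally among Idris, Benedek, Eira, Sorcha, and Vidar: $114,000 each.

Idris: $114,000; Benedek: $114,000; Eira: $114,000; Carmen: $285,000; Elio: $285,000; Sorcha: $114,000; Vidar: $114,000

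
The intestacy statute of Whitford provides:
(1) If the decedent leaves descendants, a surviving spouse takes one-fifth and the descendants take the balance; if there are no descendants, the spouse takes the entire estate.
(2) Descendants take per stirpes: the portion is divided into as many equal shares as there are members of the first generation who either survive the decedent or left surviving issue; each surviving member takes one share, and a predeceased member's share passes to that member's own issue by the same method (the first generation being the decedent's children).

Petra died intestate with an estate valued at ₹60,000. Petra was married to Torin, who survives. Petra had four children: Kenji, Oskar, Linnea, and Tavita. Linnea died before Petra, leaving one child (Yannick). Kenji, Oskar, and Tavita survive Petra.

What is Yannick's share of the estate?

Yannick receives ₹12,000.

Torin takes one-fifth of ₹60,000 = ₹12,000. The remaining ₹48,000 passes to the descendants.
The descendants' portion (₹48,000) is divided into 4 shares of ₹12,000: Kenji, Oskar, and Tavita each take ₹12,000; Linnea's ₹12,000 share passes to Linnea's issue.
Linnea's share (₹12,000) passes entirely to Yannick.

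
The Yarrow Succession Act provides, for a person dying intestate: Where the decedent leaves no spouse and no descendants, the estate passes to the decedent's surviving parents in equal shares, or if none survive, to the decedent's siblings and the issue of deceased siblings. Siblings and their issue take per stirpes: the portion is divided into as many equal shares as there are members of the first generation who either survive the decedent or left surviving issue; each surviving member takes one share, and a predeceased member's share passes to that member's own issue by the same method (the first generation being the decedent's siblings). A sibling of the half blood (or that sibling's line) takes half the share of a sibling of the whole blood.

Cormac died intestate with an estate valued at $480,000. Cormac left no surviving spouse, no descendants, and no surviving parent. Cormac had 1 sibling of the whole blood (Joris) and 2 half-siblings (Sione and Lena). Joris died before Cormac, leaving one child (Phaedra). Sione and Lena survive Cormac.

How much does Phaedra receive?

The entire $480,000 passes to the siblings and their issue.
Counting each half-blood sibling's line as half a unit, there are 2 units in $480,000, so one unit is $240,000. Whole-blood lines (Joris) take $240,000 each; half-blood lines (Sione and Lena) take $120,000 each.
Joris's share ($240,000) passes entirely to Phaedra.

Phaedra receives $240,000.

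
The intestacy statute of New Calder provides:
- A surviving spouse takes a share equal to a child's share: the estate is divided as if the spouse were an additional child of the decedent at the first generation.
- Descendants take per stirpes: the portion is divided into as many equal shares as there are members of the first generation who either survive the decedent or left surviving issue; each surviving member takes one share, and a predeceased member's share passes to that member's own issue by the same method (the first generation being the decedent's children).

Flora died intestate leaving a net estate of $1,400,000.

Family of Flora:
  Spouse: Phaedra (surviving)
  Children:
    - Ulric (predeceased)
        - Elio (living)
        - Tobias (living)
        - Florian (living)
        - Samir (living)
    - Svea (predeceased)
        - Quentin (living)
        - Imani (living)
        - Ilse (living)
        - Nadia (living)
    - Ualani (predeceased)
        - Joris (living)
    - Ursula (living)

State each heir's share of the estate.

The spouse counts as an additional share at the children's level, so there are 5 primary shares of $280,000. Phaedra takes one such share ($280,000).
The children's combined portion ($1,120,000) is divided into 4 shares of $280,000: Ursula takes $280,000; Ulric's $280,000 share passes to Ulric's issue; Svea's $280,000 share passes to Svea's issue; Ualani's $280,000 share passes to Ualani's issue.
Ulric's share ($280,000) is divided into 4 shares of $70,000: Elio, Tobias, Florian, and Samir each take $70,000.
Svea's share ($280,000) is divided into 4 shares of $70,000: Quentin, Imani, Ilse, and Nadia each take $70,000.
Ualani's share ($280,000) passes entirely to Joris.

Phaedra: $280,000; Elio: $70,000; Tobias: $70,000; Florian: $70,000; Samir: $70,000; Quentin: $70,000; Imani: $70,000; Ilse: $70,000; Nadia: $70,000; Joris: $280,000; Ursula: $280,000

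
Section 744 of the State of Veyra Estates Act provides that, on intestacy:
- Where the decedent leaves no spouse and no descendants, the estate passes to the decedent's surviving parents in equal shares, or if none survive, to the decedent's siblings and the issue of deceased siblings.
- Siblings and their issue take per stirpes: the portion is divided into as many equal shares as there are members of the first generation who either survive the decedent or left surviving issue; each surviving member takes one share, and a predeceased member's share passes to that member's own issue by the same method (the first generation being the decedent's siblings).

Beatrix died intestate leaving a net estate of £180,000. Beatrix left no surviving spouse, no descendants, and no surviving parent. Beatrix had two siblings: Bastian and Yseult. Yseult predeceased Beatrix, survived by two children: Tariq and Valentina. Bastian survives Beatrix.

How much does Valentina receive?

Valentina receives £45,000.

The entire £180,000 passes to the siblings and their issue.
That amount (£180,000) is divided into 2 shares of £90,000: Bastian takes £90,000; Yseult's £90,000 share passes to Yseult's issue.
Yseult's share (£90,000) is divided into 2 shares of £45,000: Tariq and Valentina each take £45,000.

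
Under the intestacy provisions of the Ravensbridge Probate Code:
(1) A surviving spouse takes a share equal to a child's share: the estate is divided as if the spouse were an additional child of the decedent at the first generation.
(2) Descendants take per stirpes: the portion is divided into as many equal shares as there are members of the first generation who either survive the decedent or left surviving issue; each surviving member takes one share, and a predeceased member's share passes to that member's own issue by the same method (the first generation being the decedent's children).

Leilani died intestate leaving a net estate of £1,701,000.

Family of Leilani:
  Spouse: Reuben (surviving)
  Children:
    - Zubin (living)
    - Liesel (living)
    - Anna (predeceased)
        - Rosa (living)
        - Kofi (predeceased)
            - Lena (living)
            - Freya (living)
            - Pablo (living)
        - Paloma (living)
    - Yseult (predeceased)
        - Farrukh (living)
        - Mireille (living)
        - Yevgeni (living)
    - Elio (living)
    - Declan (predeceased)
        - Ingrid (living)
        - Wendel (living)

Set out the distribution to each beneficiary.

Reuben: £243,000; Zubin: £243,000; Liesel: £243,000; Rosa: £81,000; Lena: £27,000; Freya: £27,000; Pablo: £27,000; Paloma: £81,000; Farrukh: £81,000; Mireille: £81,000; Yevgeni: £81,000; Elio: £243,000; Ingrid: £121,500; Wendel: £121,500

The spouse counts as an additional share at the children's level, so there are 7 primary shares of £243,000. Reuben takes one such share (£243,000).
The children's combined portion (£1,458,000) is divided into 6 shares of £243,000: Zubin, Liesel, and Elio each take £243,000; Anna's £243,000 share passes to Anna's issue; Yseult's £243,000 share passes to Yseult's issue; Declan's £243,000 share passes to Declan's issue.
Anna's share (£243,000) is divided into 3 shares of £81,000: Rosa and Paloma each take £81,000; Kofi's £81,000 share passes to Kofi's issue.
Kofi's share (£81,000) is divided into 3 shares of £27,000: Lena, Freya, and Pablo each take £27,000.
Yseult's share (£243,000) is divided into 3 shares of £81,000: Farrukh, Mireille, and Yevgeni each take £81,000.
Declan's share (£243,000) is divided into 2 shares of £121,500: Ingrid and Wendel each take £121,500.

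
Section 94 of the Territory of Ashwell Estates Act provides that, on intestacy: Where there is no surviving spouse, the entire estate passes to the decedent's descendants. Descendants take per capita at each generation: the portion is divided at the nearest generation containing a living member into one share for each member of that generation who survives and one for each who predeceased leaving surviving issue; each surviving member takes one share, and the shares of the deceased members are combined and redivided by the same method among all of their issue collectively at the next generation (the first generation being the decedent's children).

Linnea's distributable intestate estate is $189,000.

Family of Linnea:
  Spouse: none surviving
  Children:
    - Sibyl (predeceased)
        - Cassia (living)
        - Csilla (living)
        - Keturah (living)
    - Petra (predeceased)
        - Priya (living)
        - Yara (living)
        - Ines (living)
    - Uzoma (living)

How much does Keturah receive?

Keturah receives $21,000.

The entire $189,000 passes to the descendants.
That amount ($189,000) is divided at the children's generation into 3 shares of $63,000. Uzoma takes $63,000. The 2 shares of the deceased (Sibyl and Petra) are combined into a pool of $126,000.
That pool ($126,000) is divided at the grandchildren's generation equally among Cassia, Csilla, Keturah, Priya, Yara, and Ines: $21,000 each.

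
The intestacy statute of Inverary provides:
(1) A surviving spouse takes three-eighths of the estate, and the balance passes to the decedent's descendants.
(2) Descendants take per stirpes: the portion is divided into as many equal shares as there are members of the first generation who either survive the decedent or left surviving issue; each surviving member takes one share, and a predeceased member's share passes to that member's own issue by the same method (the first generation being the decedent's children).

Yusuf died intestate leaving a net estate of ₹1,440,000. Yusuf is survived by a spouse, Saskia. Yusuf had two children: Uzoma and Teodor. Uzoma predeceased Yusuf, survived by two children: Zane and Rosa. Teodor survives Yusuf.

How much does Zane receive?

Zane receives ₹225,000.

Saskia takes three-eighths of ₹1,440,000 = ₹540,000. The remaining ₹900,000 passes to the descendants.
The descendants' portion (₹900,000) is divided into 2 shares of ₹450,000: Teodor takes ₹450,000; Uzoma's ₹450,000 share passes to Uzoma's issue.
Uzoma's share (₹450,000) is divided into 2 shares of ₹225,000: Zane and Rosa each take ₹225,000.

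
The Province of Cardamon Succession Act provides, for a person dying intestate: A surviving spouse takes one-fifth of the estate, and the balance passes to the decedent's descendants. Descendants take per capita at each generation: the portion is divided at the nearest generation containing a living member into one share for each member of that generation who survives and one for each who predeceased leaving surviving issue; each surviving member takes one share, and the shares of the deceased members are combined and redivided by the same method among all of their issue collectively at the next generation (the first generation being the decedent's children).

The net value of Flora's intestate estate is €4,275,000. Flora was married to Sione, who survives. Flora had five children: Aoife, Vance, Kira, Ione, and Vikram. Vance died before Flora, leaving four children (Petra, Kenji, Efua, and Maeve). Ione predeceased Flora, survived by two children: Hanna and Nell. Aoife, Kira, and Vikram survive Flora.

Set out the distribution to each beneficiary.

Sione takes one-fifth of €4,275,000 = €855,000. The remaining €3,420,000 passes to the descendants.
The descendants' portion (€3,420,000) is divided at the children's generation into 5 shares of €684,000. Aoife, Kira, and Vikram each take €684,000. The 2 shares of the deceased (Vance and Ione) are combined into a pool of €1,368,000.
That pool (€1,368,000) is divided at the grandchildren's generation equally among Petra, Kenji, Efua, Maeve, Hanna, and Nell: €228,000 each.

Sione: €855,000; Aoife: €684,000; Petra: €228,000; Kenji: €228,000; Efua: €228,000; Maeve: €228,000; Kira: €684,000; Hanna: €228,000; Nell: €228,000; Vikram: €684,000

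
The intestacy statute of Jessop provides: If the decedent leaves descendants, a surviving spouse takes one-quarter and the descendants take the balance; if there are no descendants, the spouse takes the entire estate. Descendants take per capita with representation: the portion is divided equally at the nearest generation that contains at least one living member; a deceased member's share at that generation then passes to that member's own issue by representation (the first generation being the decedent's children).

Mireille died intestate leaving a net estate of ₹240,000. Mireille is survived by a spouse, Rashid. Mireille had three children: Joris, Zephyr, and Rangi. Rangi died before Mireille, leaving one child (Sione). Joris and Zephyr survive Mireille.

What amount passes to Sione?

Rashid takes one-quarter of ₹240,000 = ₹60,000. The remaining ₹180,000 passes to the descendants.
The descendants' portion (₹180,000) is divided into 3 shares of ₹60,000: Joris and Zephyr each take ₹60,000; Rangi's ₹60,000 share passes to Rangi's issue.
Rangi's share (₹60,000) passes entirely to Sione.

Sione receives ₹60,000.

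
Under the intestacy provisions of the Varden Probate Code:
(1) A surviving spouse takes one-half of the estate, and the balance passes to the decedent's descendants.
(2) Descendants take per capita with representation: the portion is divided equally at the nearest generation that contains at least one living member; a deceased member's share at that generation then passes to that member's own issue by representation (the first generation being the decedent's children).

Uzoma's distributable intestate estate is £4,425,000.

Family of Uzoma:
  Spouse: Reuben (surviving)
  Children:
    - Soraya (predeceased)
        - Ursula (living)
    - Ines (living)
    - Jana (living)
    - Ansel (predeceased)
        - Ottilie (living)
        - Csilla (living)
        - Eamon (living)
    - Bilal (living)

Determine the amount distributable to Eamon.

Eamon receives £147,500.

Reuben takes one-half of £4,425,000 = £2,212,500. The remaining £2,212,500 passes to the descendants.
The descendants' portion (£2,212,500) is divided into 5 shares of £442,500: Ines, Jana, and Bilal each take £442,500; Soraya's £442,500 share passes to Soraya's issue; Ansel's £442,500 share passes to Ansel's issue.
Soraya's share (£442,500) passes entirely to Ursula.
Ansel's share (£442,500) is divided into 3 shares of £147,500: Ottilie, Csilla, and Eamon each take £147,500.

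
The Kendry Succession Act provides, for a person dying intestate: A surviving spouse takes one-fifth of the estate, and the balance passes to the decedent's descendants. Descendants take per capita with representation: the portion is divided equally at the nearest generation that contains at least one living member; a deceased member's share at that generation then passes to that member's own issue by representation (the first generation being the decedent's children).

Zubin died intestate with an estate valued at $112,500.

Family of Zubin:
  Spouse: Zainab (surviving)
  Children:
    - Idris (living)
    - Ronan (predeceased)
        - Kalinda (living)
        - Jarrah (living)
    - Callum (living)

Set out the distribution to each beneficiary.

Zainab takes one-fifth of $112,500 = $22,500. The remaining $90,000 passes to the descendants.
The descendants' portion ($90,000) is divided into 3 shares of $30,000: Idris and Callum each take $30,000; Ronan's $30,000 share passes to Ronan's issue.
Ronan's share ($30,000) is divided into 2 shares of $15,000: Kalinda and Jarrah each take $15,000.

Zainab: $22,500; Idris: $30,000; Kalinda: $15,000; Jarrah: $15,000; Callum: $30,000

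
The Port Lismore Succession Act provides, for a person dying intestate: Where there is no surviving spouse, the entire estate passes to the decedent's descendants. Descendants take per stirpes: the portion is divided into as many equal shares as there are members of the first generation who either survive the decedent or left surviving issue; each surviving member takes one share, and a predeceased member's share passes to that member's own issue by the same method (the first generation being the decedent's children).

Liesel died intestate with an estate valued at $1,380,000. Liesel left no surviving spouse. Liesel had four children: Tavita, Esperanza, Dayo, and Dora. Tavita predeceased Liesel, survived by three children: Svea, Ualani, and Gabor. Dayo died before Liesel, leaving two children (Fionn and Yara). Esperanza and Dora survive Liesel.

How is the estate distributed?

The entire $1,380,000 passes to the descendants.
That amount ($1,380,000) is divided into 4 shares of $345,000: Esperanza and Dora each take $345,000; Tavita's $345,000 share passes to Tavita's issue; Dayo's $345,000 share passes to Dayo's issue.
Tavita's share ($345,000) is divided into 3 shares of $115,000: Svea, Ualani, and Gabor each take $115,000.
Dayo's share ($345,000) is divided into 2 shares of $172,500: Fionn and Yara each take $172,500.

Svea: $115,000; Ualani: $115,000; Gabor: $115,000; Esperanza: $345,000; Fionn: $172,500; Yara: $172,500; Dora: $345,000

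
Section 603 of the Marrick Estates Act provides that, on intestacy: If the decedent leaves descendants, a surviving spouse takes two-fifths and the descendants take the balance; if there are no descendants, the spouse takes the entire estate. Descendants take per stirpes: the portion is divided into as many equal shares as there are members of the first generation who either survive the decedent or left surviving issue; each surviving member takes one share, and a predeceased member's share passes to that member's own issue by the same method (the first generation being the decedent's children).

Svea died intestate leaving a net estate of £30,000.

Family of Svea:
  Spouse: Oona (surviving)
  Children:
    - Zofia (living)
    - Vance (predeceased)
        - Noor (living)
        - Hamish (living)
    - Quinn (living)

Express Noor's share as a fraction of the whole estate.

Oona takes two-fifths of £30,000 = £12,000. The remaining £18,000 passes to the descendants.
The descendants' portion (£18,000) is divided into 3 shares of £6,000: Zofia and Quinn each take £6,000; Vance's £6,000 share passes to Vance's issue.
Vance's share (£6,000) is divided into 2 shares of £3,000: Noor and Hamish each take £3,000.

Noor receives 1/10 of the estate.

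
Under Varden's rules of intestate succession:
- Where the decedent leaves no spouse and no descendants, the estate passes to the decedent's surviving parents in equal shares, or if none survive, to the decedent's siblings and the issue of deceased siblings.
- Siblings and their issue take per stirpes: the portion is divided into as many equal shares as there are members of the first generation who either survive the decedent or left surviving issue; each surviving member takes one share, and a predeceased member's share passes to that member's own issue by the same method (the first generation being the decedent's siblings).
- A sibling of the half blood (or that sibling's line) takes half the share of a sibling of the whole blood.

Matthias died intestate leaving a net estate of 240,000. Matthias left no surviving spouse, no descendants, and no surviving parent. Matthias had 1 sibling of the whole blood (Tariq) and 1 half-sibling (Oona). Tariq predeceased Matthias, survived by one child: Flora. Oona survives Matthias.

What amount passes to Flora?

The entire 240,000 passes to the siblings and their issue.
Counting each half-blood sibling's line as half a unit, there are 3/2 units in 240,000, so one unit is 160,000. Whole-blood lines (Tariq) take 160,000 each; half-blood lines (Oona) take 80,000 each.
Tariq's share (160,000) passes entirely to Flora.

Flora receives 160,000.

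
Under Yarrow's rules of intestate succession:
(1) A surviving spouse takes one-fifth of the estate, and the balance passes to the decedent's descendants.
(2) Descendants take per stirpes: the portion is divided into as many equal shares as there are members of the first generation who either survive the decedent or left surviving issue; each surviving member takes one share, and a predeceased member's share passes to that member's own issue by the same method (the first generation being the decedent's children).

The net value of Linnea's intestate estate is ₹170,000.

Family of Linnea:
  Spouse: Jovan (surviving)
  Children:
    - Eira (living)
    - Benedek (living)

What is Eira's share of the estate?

Jovan takes one-fifth of ₹170,000 = ₹34,000. The remaining ₹136,000 passes to the descendants.
The descendants' portion (₹136,000) is divided into 2 shares of ₹68,000: Eira and Benedek each take ₹68,000.

Eira receives ₹68,000.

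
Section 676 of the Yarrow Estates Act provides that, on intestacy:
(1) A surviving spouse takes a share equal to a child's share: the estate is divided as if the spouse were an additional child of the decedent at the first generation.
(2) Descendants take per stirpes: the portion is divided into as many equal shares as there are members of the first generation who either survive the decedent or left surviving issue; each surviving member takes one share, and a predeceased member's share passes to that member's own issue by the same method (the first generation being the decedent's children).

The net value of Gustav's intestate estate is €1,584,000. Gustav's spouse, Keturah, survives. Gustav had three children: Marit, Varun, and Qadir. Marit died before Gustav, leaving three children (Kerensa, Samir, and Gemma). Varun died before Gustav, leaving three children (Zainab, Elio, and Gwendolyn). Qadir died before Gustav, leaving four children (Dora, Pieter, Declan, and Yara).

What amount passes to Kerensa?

Kerensa receives €132,000.

The spouse counts as an additional share at the children's level, so there are 4 primary shares of €396,000. Keturah takes one such share (€396,000).
The children's combined portion (€1,188,000) is divided into 3 shares of €396,000: Marit's €396,000 share passes to Marit's issue; Varun's €396,000 share passes to Varun's issue; Qadir's €396,000 share passes to Qadir's issue.
Marit's share (€396,000) is divided into 3 shares of €132,000: Kerensa, Samir, and Gemma each take €132,000.
Varun's share (€396,000) is divided into 3 shares of €132,000: Zainab, Elio, and Gwendolyn each take €132,000.
Qadir's share (€396,000) is divided into 4 shares of €99,000: Dora, Pieter, Declan, and Yara each take €99,000.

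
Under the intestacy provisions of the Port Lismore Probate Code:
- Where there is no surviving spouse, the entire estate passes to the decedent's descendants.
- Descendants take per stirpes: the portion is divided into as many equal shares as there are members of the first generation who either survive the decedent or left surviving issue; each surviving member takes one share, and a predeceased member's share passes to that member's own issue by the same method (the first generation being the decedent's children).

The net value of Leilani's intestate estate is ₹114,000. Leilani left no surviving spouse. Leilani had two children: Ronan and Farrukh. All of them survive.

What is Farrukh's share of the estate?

The entire ₹114,000 passes to the descendants.
That amount (₹114,000) is divided into 2 shares of ₹57,000: Ronan and Farrukh each take ₹57,000.

Farrukh receives ₹57,000.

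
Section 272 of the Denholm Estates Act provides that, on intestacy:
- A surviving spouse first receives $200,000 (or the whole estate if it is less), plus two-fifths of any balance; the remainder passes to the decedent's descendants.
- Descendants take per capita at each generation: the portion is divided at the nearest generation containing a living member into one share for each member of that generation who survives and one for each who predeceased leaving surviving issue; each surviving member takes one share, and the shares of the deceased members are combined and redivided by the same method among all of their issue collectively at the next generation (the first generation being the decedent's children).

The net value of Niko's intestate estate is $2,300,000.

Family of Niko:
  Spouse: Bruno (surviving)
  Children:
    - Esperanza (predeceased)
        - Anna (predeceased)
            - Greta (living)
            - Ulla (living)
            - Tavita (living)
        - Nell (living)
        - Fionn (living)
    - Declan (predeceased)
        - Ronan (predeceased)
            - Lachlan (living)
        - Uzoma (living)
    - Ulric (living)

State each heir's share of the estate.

Bruno: $1,040,000; Greta: $84,000; Ulla: $84,000; Tavita: $84,000; Nell: $168,000; Fionn: $168,000; Lachlan: $84,000; Uzoma: $168,000; Ulric: $420,000

Bruno first takes $200,000, leaving a balance of $2,100,000. Bruno then takes two-fifths of the balance ($840,000), for a total of $1,040,000. The remaining $1,260,000 passes to the descendants.
The descendants' portion ($1,260,000) is divided at the children's generation into 3 shares of $420,000. Ulric takes $420,000. The 2 shares of the deceased (Esperanza and Declan) are combined into a pool of $840,000.
That pool ($840,000) is divided at the grandchildren's generation into 5 shares of $168,000. Nell, Fionn, and Uzoma each take $168,000. The 2 shares of the deceased (Anna and Ronan) are combined into a pool of $336,000.
That pool ($336,000) is divided at the great-grandchildren's generation equally among Greta, Ulla, Tavita, and Lachlan: $84,000 each.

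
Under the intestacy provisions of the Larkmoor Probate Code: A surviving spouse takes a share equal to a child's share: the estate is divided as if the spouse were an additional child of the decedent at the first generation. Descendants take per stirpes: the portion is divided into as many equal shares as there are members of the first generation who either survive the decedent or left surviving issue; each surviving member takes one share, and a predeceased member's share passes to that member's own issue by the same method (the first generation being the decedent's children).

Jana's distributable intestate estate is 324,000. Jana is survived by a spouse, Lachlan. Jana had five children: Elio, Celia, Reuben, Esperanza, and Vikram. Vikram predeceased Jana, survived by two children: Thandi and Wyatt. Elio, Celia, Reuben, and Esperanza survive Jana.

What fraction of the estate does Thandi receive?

Thandi receives 1/12 of the estate.

The spouse counts as an additional share at the children's level, so there are 6 primary shares of 54,000. Lachlan takes one such share (54,000).
The children's combined portion (270,000) is divided into 5 shares of 54,000: Elio, Celia, Reuben, and Esperanza each take 54,000; Vikram's 54,000 share passes to Vikram's issue.
Vikram's share (54,000) is divided into 2 shares of 27,000: Thandi and Wyatt each take 27,000.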